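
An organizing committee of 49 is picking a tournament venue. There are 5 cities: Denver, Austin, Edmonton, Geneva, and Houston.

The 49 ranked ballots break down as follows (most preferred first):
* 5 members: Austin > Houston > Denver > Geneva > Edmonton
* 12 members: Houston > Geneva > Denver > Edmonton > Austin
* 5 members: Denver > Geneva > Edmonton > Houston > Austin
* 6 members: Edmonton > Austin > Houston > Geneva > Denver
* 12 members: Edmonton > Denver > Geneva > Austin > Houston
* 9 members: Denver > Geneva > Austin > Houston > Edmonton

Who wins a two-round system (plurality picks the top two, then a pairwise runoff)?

Round 1 first-place votes: Denver 14, Austin 5, Edmonton 18, Geneva 0, Houston 12. Edmonton and Denver advance.
Runoff: Edmonton is ranked above Denver on 18 ballots, Denver above Edmonton on 31.

Denver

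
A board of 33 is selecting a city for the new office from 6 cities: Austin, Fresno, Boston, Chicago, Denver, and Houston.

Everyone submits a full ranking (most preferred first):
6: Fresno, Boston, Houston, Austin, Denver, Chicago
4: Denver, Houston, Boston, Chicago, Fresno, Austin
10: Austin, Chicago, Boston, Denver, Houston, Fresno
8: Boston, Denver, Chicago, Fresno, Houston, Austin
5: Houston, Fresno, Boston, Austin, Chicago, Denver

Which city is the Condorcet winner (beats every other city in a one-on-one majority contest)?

Boston vs Austin: 23–10
Boston vs Fresno: 22–11
Boston vs Chicago: 23–10
Boston vs Denver: 29–4
Boston vs Houston: 24–9
Boston beats every other city.

Boston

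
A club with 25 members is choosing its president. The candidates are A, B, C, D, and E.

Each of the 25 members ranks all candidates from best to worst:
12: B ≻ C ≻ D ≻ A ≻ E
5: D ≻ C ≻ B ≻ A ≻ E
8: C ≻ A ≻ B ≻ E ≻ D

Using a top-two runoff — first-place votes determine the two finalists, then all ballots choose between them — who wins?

Round 1 first-place votes: A 0, B 12, C 8, D 5, E 0. B and C advance.
Runoff: B is ranked above C on 12 ballots, C above B on 13.

C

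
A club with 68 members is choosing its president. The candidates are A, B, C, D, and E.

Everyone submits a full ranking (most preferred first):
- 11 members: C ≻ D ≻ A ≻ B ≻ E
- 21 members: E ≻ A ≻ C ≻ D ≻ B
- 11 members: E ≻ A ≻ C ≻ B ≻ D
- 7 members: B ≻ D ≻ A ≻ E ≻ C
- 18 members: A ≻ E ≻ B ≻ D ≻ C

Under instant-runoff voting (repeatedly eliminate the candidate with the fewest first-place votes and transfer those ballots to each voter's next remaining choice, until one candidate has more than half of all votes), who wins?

Round 1: A 18, B 7, C 11, D 0, E 32. D eliminated.
Round 2: A 18, B 7, C 11, E 32. B eliminated.
Round 3: A 25, C 11, E 32. C eliminated.
Round 4: A 36, E 32. A has a majority (≥35).

A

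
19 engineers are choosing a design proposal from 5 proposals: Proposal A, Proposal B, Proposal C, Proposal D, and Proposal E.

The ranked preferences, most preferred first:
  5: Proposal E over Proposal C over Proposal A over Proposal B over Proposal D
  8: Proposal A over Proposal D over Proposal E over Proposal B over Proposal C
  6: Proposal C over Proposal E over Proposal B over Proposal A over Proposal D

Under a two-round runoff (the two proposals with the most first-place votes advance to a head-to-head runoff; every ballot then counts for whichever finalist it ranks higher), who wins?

Proposal C

Round 1 first-place votes: Proposal A 8, Proposal B 0, Proposal C 6, Proposal D 0, Proposal E 5. Proposal A and Proposal C advance.
Runoff: Proposal A is ranked above Proposal C on 8 ballots, Proposal C above Proposal A on 11.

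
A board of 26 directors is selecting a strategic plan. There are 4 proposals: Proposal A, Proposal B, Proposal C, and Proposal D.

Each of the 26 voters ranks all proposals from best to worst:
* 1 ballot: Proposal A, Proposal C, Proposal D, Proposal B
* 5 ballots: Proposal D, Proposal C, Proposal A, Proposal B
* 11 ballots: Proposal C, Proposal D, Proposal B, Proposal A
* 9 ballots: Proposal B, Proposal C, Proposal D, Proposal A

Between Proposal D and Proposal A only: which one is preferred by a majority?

Proposal D is ranked above Proposal A on 25 ballots; Proposal A above Proposal D on 1.

Proposal D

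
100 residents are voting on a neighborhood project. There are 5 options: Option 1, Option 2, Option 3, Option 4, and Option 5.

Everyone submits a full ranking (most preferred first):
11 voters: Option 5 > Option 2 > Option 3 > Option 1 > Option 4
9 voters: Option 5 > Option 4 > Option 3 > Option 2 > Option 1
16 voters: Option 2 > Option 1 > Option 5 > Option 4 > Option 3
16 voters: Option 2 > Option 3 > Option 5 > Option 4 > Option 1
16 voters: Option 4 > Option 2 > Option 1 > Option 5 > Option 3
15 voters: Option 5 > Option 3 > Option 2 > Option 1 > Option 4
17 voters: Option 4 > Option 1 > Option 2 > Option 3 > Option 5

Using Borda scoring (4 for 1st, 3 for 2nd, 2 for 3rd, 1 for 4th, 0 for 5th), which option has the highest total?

Option 1: 11×1 + 9×0 + 16×3 + 16×0 + 16×2 + 15×1 + 17×3 = 157
Option 2: 11×3 + 9×1 + 16×4 + 16×4 + 16×3 + 15×2 + 17×2 = 282
Option 3: 11×2 + 9×2 + 16×0 + 16×3 + 16×0 + 15×3 + 17×1 = 150
Option 4: 11×0 + 9×3 + 16×1 + 16×1 + 16×4 + 15×0 + 17×4 = 191
Option 5: 11×4 + 9×4 + 16×2 + 16×2 + 16×1 + 15×4 + 17×0 = 220

Option 2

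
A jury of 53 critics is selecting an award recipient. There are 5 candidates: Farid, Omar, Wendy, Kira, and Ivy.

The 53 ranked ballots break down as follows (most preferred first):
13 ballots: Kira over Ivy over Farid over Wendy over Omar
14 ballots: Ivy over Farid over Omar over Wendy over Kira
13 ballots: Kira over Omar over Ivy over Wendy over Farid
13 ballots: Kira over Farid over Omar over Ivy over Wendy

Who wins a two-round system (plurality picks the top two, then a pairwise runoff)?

Kira

Round 1 first-place votes: Farid 0, Omar 0, Wendy 0, Kira 39, Ivy 14. Kira and Ivy advance.
Runoff: Kira is ranked above Ivy on 39 ballots, Ivy above Kira on 14.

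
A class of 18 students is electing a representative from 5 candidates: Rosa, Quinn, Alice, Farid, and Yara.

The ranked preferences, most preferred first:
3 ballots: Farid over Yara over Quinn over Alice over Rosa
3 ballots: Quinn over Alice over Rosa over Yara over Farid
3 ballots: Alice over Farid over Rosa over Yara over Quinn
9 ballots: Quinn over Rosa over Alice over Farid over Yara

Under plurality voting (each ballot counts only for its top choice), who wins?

Quinn

First-place votes: Rosa 0, Quinn 12, Alice 3, Farid 3, Yara 0.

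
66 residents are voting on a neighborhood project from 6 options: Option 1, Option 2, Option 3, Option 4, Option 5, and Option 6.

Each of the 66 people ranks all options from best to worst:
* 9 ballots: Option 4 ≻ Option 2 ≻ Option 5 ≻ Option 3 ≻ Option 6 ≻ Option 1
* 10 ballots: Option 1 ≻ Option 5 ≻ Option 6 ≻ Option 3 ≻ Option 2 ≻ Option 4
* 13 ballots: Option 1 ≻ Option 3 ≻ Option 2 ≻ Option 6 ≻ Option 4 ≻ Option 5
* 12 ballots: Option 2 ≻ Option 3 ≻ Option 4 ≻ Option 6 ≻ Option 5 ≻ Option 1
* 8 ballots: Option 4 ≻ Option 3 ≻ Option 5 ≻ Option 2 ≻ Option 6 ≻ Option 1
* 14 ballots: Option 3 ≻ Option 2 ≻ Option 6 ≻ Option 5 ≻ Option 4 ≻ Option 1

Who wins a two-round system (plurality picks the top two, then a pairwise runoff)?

Round 1 first-place votes: Option 1 23, Option 2 12, Option 3 14, Option 4 17, Option 5 0, Option 6 0. Option 1 and Option 4 advance.
Runoff: Option 1 is ranked above Option 4 on 23 ballots, Option 4 above Option 1 on 43.

Option 4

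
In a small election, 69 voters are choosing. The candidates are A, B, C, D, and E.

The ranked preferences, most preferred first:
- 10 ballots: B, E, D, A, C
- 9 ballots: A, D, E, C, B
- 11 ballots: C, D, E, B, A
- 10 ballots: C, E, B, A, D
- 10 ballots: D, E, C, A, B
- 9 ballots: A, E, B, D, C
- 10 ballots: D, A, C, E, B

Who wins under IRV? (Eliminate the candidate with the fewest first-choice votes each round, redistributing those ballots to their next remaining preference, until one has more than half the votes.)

D

Round 1: A 18, B 10, C 21, D 20, E 0. E eliminated.
Round 2: A 18, B 10, C 21, D 20. B eliminated.
Round 3: A 18, C 21, D 30. A eliminated.
Round 4: C 21, D 48. D has a majority (≥35).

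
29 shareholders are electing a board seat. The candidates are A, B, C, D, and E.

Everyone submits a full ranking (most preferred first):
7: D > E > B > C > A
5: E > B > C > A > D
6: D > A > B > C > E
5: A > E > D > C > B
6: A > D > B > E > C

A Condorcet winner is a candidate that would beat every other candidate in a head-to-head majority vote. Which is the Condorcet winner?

A vs B: 17–12
A vs C: 17–12
A vs D: 16–13
A vs E: 17–12
A beats every other candidate.

A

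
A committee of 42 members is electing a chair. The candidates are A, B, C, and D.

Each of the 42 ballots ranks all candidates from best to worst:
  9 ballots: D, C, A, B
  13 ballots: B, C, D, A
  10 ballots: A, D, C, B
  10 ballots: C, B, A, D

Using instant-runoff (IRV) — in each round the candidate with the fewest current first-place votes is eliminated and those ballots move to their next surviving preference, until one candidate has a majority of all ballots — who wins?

C

Round 1: A 10, B 13, C 10, D 9. D eliminated.
Round 2: A 10, B 13, C 19. A eliminated.
Round 3: B 13, C 29. C has a majority (≥22).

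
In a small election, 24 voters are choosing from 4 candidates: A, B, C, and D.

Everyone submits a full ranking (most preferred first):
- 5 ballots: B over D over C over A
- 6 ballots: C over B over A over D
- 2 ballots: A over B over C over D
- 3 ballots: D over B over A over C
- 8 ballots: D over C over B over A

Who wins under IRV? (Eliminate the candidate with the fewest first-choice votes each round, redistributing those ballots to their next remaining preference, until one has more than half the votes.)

B

Round 1: A 2, B 5, C 6, D 11. A eliminated.
Round 2: B 7, C 6, D 11. C eliminated.
Round 3: B 13, D 11. B has a majority (≥13).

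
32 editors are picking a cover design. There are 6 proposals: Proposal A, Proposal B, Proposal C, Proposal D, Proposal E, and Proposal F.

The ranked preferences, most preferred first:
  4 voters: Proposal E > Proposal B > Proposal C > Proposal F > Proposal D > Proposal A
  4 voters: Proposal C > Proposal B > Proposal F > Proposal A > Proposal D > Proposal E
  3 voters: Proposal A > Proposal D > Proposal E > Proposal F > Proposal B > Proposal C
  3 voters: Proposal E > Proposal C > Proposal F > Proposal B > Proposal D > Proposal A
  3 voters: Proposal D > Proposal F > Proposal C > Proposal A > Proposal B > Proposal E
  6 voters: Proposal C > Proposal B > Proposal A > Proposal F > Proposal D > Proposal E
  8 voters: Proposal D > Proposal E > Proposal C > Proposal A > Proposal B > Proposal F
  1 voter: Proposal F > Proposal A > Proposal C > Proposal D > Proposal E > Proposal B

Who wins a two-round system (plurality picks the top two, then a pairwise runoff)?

Round 1 first-place votes: Proposal A 3, Proposal B 0, Proposal C 10, Proposal D 11, Proposal E 7, Proposal F 1. Proposal D and Proposal C advance.
Runoff: Proposal D is ranked above Proposal C on 14 ballots, Proposal C above Proposal D on 18.

Proposal C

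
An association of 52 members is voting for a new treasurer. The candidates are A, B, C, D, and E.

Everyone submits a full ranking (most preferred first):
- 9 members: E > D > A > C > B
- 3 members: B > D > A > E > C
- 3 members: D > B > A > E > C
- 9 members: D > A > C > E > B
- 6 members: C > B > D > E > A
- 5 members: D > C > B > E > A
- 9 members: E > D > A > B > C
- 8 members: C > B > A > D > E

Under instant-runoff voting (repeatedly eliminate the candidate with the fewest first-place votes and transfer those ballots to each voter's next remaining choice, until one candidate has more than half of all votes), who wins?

Round 1: A 0, B 3, C 14, D 17, E 18. A eliminated.
Round 2: B 3, C 14, D 17, E 18. B eliminated.
Round 3: C 14, D 20, E 18. C eliminated.
Round 4: D 34, E 18. D has a majority (≥27).

D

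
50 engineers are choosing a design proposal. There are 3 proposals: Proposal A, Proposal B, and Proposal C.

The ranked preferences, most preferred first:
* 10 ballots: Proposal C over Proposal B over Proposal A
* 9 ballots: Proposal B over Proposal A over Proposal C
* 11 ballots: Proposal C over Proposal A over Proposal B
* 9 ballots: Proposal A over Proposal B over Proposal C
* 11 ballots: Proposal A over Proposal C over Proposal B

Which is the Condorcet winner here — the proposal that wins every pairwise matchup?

Proposal A vs Proposal B: 31–19
Proposal A vs Proposal C: 29–21
Proposal A beats every other proposal.

Proposal A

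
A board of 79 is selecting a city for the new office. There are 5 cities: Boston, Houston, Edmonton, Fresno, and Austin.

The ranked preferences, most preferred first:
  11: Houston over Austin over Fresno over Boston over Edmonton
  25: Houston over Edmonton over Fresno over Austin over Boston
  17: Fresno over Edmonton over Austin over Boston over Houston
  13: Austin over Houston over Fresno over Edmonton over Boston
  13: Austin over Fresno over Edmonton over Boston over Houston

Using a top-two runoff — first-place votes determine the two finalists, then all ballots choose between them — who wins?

Austin

Round 1 first-place votes: Boston 0, Houston 36, Edmonton 0, Fresno 17, Austin 26. Houston and Austin advance.
Runoff: Houston is ranked above Austin on 36 ballots, Austin above Houston on 43.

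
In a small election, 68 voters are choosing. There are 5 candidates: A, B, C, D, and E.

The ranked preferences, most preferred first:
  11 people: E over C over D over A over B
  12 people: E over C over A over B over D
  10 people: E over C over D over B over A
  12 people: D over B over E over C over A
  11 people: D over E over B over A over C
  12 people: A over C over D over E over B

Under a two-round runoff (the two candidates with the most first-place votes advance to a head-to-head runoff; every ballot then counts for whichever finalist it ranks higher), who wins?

D

Round 1 first-place votes: A 12, B 0, C 0, D 23, E 33. E and D advance.
Runoff: E is ranked above D on 33 ballots, D above E on 35.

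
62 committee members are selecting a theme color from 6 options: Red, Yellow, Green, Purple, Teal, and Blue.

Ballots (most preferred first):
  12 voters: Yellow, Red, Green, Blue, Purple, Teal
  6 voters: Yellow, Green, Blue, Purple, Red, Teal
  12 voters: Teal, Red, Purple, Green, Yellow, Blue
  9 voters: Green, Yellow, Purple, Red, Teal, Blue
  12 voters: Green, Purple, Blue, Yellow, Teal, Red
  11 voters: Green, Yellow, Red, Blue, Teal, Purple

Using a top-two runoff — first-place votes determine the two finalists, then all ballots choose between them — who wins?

Round 1 first-place votes: Red 0, Yellow 18, Green 32, Purple 0, Teal 12, Blue 0. Green and Yellow advance.
Runoff: Green is ranked above Yellow on 44 ballots, Yellow above Green on 18.

Green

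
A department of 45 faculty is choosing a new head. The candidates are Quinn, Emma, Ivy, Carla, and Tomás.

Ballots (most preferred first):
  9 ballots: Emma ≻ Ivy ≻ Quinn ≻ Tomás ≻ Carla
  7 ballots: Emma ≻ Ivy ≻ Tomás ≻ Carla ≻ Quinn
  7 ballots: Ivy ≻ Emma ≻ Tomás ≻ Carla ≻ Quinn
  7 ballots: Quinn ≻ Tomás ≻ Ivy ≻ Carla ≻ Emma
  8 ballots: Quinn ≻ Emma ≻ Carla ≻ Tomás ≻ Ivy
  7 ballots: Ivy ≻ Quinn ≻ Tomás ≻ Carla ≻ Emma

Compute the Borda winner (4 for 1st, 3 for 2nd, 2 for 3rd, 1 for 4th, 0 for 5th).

Ivy

Quinn: 9×2 + 7×0 + 7×0 + 7×4 + 8×4 + 7×3 = 99
Emma: 9×4 + 7×4 + 7×3 + 7×0 + 8×3 + 7×0 = 109
Ivy: 9×3 + 7×3 + 7×4 + 7×2 + 8×0 + 7×4 = 118
Carla: 9×0 + 7×1 + 7×1 + 7×1 + 8×2 + 7×1 = 44
Tomás: 9×1 + 7×2 + 7×2 + 7×3 + 8×1 + 7×2 = 80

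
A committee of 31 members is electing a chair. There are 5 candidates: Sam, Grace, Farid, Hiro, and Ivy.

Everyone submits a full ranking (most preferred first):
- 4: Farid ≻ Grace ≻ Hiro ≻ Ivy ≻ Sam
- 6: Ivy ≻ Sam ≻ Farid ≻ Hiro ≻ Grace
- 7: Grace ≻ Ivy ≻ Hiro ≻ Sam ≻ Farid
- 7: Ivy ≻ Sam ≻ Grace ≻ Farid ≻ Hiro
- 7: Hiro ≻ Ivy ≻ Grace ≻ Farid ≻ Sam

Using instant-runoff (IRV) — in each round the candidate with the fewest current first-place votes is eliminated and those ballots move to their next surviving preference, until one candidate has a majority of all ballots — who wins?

Round 1: Sam 0, Grace 7, Farid 4, Hiro 7, Ivy 13. Sam eliminated.
Round 2: Grace 7, Farid 4, Hiro 7, Ivy 13. Farid eliminated.
Round 3: Grace 11, Hiro 7, Ivy 13. Hiro eliminated.
Round 4: Grace 11, Ivy 20. Ivy has a majority (≥16).

Ivy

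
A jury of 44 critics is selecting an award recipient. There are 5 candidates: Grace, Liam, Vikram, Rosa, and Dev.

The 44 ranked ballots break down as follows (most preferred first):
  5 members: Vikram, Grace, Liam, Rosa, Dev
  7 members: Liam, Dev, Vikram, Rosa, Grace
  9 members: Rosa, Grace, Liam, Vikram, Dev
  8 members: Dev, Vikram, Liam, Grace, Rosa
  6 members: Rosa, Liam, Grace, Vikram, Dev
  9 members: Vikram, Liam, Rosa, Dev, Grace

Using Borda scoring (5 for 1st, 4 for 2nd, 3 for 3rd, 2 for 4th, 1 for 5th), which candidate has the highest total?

Liam

Grace: 5×4 + 7×1 + 9×4 + 8×2 + 6×3 + 9×1 = 106
Liam: 5×3 + 7×5 + 9×3 + 8×3 + 6×4 + 9×4 = 161
Vikram: 5×5 + 7×3 + 9×2 + 8×4 + 6×2 + 9×5 = 153
Rosa: 5×2 + 7×2 + 9×5 + 8×1 + 6×5 + 9×3 = 134
Dev: 5×1 + 7×4 + 9×1 + 8×5 + 6×1 + 9×2 = 106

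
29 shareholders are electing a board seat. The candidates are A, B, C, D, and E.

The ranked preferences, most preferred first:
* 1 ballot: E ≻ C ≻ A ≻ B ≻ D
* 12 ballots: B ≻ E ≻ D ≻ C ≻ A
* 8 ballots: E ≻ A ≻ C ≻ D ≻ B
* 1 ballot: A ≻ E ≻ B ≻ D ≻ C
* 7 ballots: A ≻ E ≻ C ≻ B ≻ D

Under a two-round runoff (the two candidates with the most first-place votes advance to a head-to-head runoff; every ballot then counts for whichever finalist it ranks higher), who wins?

E

Round 1 first-place votes: A 8, B 12, C 0, D 0, E 9. B and E advance.
Runoff: B is ranked above E on 12 ballots, E above B on 17.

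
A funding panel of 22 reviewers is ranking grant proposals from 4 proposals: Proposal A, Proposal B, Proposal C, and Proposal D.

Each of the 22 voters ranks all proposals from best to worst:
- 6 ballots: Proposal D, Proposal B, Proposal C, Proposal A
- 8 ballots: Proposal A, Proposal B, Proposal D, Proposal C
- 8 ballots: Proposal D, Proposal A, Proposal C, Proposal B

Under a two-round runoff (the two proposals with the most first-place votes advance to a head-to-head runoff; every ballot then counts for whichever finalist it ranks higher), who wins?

Proposal D

Round 1 first-place votes: Proposal A 8, Proposal B 0, Proposal C 0, Proposal D 14. Proposal D and Proposal A advance.
Runoff: Proposal D is ranked above Proposal A on 14 ballots, Proposal A above Proposal D on 8.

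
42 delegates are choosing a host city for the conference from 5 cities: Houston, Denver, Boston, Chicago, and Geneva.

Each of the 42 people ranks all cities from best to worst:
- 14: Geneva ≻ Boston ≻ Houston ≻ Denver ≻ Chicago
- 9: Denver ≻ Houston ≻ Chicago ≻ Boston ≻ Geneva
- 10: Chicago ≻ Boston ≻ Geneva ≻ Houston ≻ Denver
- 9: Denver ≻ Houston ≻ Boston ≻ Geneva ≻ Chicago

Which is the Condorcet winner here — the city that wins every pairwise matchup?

Boston vs Houston: 24–18
Boston vs Denver: 24–18
Boston vs Chicago: 23–19
Boston vs Geneva: 28–14
Boston beats every other city.

Boston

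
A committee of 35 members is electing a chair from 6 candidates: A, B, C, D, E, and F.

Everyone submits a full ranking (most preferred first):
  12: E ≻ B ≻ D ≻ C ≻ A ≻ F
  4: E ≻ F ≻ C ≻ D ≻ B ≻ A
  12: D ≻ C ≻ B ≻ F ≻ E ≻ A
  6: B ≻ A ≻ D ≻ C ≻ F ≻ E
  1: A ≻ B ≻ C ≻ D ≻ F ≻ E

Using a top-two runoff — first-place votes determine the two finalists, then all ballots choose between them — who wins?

Round 1 first-place votes: A 1, B 6, C 0, D 12, E 16, F 0. E and D advance.
Runoff: E is ranked above D on 16 ballots, D above E on 19.

D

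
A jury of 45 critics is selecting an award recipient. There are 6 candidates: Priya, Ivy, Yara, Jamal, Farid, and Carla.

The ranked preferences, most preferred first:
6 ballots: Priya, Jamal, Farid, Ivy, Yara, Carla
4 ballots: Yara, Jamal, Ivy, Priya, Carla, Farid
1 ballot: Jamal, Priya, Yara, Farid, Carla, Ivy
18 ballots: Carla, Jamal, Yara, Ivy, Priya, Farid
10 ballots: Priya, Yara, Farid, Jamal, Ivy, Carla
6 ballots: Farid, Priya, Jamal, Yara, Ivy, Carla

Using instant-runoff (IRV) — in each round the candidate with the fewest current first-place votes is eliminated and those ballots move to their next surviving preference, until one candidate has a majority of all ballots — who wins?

Priya

Round 1: Priya 16, Ivy 0, Yara 4, Jamal 1, Farid 6, Carla 18. Ivy eliminated.
Round 2: Priya 16, Yara 4, Jamal 1, Farid 6, Carla 18. Jamal eliminated.
Round 3: Priya 17, Yara 4, Farid 6, Carla 18. Yara eliminated.
Round 4: Priya 21, Farid 6, Carla 18. Farid eliminated.
Round 5: Priya 27, Carla 18. Priya has a majority (≥23).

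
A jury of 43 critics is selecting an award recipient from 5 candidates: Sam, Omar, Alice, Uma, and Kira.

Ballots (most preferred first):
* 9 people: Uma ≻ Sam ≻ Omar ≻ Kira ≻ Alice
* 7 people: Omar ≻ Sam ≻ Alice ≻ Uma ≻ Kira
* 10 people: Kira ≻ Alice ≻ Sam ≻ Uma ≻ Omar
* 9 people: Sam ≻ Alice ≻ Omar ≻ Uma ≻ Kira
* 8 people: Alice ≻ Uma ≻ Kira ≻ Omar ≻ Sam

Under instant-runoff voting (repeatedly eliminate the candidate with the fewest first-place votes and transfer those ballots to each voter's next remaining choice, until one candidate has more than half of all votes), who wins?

Round 1: Sam 9, Omar 7, Alice 8, Uma 9, Kira 10. Omar eliminated.
Round 2: Sam 16, Alice 8, Uma 9, Kira 10. Alice eliminated.
Round 3: Sam 16, Uma 17, Kira 10. Kira eliminated.
Round 4: Sam 26, Uma 17. Sam has a majority (≥22).

Sam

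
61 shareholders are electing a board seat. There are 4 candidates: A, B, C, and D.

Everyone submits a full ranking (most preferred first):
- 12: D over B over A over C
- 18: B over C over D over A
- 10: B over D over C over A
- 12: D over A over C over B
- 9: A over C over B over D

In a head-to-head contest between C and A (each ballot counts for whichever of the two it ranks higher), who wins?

C is ranked above A on 28 ballots; A above C on 33.

A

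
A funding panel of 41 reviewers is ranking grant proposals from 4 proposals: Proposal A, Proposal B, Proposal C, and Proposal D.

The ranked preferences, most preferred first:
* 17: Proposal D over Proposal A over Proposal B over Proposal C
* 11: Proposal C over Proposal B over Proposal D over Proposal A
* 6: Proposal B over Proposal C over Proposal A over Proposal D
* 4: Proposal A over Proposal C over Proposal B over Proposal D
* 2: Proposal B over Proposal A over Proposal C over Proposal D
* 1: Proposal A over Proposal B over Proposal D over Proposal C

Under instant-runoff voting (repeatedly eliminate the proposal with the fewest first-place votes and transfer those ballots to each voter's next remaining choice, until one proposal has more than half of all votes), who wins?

Round 1: Proposal A 5, Proposal B 8, Proposal C 11, Proposal D 17. Proposal A eliminated.
Round 2: Proposal B 9, Proposal C 15, Proposal D 17. Proposal B eliminated.
Round 3: Proposal C 23, Proposal D 18. Proposal C has a majority (≥21).

Proposal C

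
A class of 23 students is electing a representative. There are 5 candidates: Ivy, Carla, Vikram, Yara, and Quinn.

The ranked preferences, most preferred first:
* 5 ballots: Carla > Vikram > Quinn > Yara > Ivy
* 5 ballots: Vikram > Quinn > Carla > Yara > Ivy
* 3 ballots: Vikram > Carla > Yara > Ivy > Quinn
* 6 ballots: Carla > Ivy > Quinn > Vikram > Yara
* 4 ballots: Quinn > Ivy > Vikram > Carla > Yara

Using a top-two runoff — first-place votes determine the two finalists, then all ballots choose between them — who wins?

Round 1 first-place votes: Ivy 0, Carla 11, Vikram 8, Yara 0, Quinn 4. Carla and Vikram advance.
Runoff: Carla is ranked above Vikram on 11 ballots, Vikram above Carla on 12.

Vikram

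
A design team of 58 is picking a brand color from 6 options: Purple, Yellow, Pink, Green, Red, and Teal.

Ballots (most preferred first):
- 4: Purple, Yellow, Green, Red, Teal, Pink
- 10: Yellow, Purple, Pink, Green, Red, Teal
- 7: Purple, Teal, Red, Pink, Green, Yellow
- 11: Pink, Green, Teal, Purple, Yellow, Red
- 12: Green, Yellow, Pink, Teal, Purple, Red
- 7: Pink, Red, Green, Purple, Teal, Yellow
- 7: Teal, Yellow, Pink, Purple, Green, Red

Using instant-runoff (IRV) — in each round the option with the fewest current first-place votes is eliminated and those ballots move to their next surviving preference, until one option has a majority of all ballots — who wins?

Round 1: Purple 11, Yellow 10, Pink 18, Green 12, Red 0, Teal 7. Red eliminated.
Round 2: Purple 11, Yellow 10, Pink 18, Green 12, Teal 7. Teal eliminated.
Round 3: Purple 11, Yellow 17, Pink 18, Green 12. Purple eliminated.
Round 4: Yellow 21, Pink 25, Green 12. Green eliminated.
Round 5: Yellow 33, Pink 25. Yellow has a majority (≥30).

Yellow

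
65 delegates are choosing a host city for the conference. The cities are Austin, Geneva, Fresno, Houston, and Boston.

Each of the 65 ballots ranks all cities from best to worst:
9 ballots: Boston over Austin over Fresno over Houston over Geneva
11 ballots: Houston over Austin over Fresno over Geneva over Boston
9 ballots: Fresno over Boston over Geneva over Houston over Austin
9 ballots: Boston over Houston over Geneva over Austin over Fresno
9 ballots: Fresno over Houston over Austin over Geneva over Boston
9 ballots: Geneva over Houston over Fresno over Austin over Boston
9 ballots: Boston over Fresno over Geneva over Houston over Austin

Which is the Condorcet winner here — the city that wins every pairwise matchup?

Fresno vs Austin: 36–29
Fresno vs Geneva: 47–18
Fresno vs Houston: 36–29
Fresno vs Boston: 38–27
Fresno beats every other city.

Fresno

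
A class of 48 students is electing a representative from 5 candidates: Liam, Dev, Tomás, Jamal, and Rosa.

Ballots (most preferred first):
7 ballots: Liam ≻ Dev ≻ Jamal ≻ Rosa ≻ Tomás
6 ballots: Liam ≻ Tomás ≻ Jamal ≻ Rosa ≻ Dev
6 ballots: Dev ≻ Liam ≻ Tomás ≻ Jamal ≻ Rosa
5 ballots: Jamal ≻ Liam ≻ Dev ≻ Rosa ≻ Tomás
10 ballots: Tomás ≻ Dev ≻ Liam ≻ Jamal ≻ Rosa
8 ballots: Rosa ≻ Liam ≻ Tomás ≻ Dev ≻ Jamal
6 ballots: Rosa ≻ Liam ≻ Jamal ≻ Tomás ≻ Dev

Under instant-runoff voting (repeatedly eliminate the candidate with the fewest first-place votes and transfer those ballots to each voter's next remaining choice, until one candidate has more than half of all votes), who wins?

Round 1: Liam 13, Dev 6, Tomás 10, Jamal 5, Rosa 14. Jamal eliminated.
Round 2: Liam 18, Dev 6, Tomás 10, Rosa 14. Dev eliminated.
Round 3: Liam 24, Tomás 10, Rosa 14. Tomás eliminated.
Round 4: Liam 34, Rosa 14. Liam has a majority (≥25).

Liam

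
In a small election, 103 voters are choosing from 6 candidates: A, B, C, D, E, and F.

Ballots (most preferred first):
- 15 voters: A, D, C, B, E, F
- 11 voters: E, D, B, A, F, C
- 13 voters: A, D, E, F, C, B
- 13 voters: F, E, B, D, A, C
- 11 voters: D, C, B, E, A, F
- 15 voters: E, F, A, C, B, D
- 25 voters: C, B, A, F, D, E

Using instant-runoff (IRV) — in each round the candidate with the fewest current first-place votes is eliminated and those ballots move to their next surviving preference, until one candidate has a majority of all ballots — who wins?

E

Round 1: A 28, B 0, C 25, D 11, E 26, F 13. B eliminated.
Round 2: A 28, C 25, D 11, E 26, F 13. D eliminated.
Round 3: A 28, C 36, E 26, F 13. F eliminated.
Round 4: A 28, C 36, E 39. A eliminated.
Round 5: C 51, E 52. E has a majority (≥52).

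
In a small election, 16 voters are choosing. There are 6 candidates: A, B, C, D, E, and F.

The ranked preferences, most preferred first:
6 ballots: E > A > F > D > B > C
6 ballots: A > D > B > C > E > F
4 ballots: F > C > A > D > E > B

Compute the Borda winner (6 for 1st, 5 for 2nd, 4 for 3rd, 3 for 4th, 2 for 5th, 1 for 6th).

A: 6×5 + 6×6 + 4×4 = 82
B: 6×2 + 6×4 + 4×1 = 40
C: 6×1 + 6×3 + 4×5 = 44
D: 6×3 + 6×5 + 4×3 = 60
E: 6×6 + 6×2 + 4×2 = 56
F: 6×4 + 6×1 + 4×6 = 54

A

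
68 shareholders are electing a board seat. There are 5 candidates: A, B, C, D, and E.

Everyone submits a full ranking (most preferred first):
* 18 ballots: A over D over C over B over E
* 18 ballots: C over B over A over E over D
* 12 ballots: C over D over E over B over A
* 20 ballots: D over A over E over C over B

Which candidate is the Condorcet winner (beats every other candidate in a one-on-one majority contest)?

A

A vs B: 38–30
A vs C: 38–30
A vs D: 36–32
A vs E: 56–12
A beats every other candidate.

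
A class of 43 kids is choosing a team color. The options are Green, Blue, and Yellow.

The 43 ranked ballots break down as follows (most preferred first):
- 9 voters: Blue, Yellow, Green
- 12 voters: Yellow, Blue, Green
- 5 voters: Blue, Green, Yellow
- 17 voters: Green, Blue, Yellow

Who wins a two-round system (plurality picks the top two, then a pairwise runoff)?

Round 1 first-place votes: Green 17, Blue 14, Yellow 12. Green and Blue advance.
Runoff: Green is ranked above Blue on 17 ballots, Blue above Green on 26.

Blue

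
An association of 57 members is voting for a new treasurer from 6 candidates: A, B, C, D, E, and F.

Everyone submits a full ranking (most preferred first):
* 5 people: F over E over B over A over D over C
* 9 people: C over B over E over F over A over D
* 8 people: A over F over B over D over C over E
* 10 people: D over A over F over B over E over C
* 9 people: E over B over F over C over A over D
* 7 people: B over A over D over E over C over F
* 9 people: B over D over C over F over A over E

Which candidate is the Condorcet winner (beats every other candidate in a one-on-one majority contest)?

B

B vs A: 39–18
B vs C: 48–9
B vs D: 47–10
B vs E: 43–14
B vs F: 34–23
B beats every other candidate.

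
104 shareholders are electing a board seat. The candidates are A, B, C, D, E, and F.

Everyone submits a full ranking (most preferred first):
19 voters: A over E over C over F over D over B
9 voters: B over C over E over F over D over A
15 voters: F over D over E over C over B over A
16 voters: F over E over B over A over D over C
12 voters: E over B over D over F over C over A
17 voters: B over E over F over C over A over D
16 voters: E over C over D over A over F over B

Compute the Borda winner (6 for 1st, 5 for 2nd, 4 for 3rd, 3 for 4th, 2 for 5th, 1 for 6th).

A: 19×6 + 9×1 + 15×1 + 16×3 + 12×1 + 17×2 + 16×3 = 280
B: 19×1 + 9×6 + 15×2 + 16×4 + 12×5 + 17×6 + 16×1 = 345
C: 19×4 + 9×5 + 15×3 + 16×1 + 12×2 + 17×3 + 16×5 = 337
D: 19×2 + 9×2 + 15×5 + 16×2 + 12×4 + 17×1 + 16×4 = 292
E: 19×5 + 9×4 + 15×4 + 16×5 + 12×6 + 17×5 + 16×6 = 524
F: 19×3 + 9×3 + 15×6 + 16×6 + 12×3 + 17×4 + 16×2 = 406

E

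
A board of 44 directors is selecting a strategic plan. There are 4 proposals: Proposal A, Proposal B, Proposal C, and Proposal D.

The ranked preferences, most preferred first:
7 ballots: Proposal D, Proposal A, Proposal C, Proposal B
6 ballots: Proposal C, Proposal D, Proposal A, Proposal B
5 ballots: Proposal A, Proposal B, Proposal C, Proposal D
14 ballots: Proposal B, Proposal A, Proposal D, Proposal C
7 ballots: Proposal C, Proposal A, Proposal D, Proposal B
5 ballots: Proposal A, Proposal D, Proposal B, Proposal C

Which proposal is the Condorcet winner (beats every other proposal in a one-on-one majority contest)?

Proposal A vs Proposal B: 30–14
Proposal A vs Proposal C: 31–13
Proposal A vs Proposal D: 31–13
Proposal A beats every other proposal.

Proposal A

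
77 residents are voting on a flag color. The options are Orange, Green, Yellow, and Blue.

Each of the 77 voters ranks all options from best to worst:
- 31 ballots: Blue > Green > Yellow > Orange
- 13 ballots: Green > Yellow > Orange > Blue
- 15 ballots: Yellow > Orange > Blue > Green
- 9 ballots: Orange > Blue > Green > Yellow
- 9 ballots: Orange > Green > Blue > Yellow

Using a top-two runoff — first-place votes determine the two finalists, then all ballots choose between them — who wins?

Orange

Round 1 first-place votes: Orange 18, Green 13, Yellow 15, Blue 31. Blue and Orange advance.
Runoff: Blue is ranked above Orange on 31 ballots, Orange above Blue on 46.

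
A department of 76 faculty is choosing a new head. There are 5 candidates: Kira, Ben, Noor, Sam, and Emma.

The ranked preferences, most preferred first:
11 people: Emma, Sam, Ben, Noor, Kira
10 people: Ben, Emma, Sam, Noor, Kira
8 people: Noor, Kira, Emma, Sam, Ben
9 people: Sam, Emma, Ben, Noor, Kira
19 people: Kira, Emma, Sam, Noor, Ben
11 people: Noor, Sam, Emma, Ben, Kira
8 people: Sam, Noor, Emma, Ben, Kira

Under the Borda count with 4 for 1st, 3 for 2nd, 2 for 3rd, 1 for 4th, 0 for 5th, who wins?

Emma

Kira: 11×0 + 10×0 + 8×3 + 9×0 + 19×4 + 11×0 + 8×0 = 100
Ben: 11×2 + 10×4 + 8×0 + 9×2 + 19×0 + 11×1 + 8×1 = 99
Noor: 11×1 + 10×1 + 8×4 + 9×1 + 19×1 + 11×4 + 8×3 = 149
Sam: 11×3 + 10×2 + 8×1 + 9×4 + 19×2 + 11×3 + 8×4 = 200
Emma: 11×4 + 10×3 + 8×2 + 9×3 + 19×3 + 11×2 + 8×2 = 212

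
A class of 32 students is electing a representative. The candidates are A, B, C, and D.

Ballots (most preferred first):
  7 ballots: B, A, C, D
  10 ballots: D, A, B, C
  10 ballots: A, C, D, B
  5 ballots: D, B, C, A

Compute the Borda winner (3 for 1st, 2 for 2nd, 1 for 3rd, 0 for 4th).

A

A: 7×2 + 10×2 + 10×3 + 5×0 = 64
B: 7×3 + 10×1 + 10×0 + 5×2 = 41
C: 7×1 + 10×0 + 10×2 + 5×1 = 32
D: 7×0 + 10×3 + 10×1 + 5×3 = 55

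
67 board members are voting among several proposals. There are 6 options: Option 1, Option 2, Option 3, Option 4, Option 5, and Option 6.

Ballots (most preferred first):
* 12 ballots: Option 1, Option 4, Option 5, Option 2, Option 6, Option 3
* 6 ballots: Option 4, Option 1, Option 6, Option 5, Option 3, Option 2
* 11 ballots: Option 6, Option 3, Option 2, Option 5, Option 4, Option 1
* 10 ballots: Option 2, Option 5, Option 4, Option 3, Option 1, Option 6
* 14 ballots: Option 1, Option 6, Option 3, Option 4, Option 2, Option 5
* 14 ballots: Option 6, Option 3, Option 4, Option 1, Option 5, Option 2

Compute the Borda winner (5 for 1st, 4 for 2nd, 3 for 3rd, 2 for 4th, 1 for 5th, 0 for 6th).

Option 1: 12×5 + 6×4 + 11×0 + 10×1 + 14×5 + 14×2 = 192
Option 2: 12×2 + 6×0 + 11×3 + 10×5 + 14×1 + 14×0 = 121
Option 3: 12×0 + 6×1 + 11×4 + 10×2 + 14×3 + 14×4 = 168
Option 4: 12×4 + 6×5 + 11×1 + 10×3 + 14×2 + 14×3 = 189
Option 5: 12×3 + 6×2 + 11×2 + 10×4 + 14×0 + 14×1 = 124
Option 6: 12×1 + 6×3 + 11×5 + 10×0 + 14×4 + 14×5 = 211

Option 6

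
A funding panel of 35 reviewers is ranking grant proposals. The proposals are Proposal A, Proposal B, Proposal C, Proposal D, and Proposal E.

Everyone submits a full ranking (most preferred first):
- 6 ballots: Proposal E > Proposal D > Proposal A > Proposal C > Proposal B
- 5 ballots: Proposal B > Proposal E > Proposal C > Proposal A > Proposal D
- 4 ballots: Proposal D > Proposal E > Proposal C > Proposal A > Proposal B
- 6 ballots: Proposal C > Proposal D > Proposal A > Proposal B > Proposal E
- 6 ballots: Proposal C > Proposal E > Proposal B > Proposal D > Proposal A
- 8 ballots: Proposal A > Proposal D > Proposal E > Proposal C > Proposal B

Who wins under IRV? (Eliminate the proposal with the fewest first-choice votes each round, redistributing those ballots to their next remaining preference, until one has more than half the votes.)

Round 1: Proposal A 8, Proposal B 5, Proposal C 12, Proposal D 4, Proposal E 6. Proposal D eliminated.
Round 2: Proposal A 8, Proposal B 5, Proposal C 12, Proposal E 10. Proposal B eliminated.
Round 3: Proposal A 8, Proposal C 12, Proposal E 15. Proposal A eliminated.
Round 4: Proposal C 12, Proposal E 23. Proposal E has a majority (≥18).

Proposal E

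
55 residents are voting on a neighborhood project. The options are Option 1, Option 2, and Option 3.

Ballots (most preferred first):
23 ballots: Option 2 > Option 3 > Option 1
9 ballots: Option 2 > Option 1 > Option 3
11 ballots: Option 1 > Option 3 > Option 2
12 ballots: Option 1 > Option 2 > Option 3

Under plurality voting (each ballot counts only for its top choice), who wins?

First-place votes: Option 1 23, Option 2 32, Option 3 0.

Option 2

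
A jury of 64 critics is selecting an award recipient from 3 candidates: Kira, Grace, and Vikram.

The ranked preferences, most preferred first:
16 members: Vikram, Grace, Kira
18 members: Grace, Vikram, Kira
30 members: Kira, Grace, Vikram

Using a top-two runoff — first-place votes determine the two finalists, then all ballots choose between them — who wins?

Round 1 first-place votes: Kira 30, Grace 18, Vikram 16. Kira and Grace advance.
Runoff: Kira is ranked above Grace on 30 ballots, Grace above Kira on 34.

Grace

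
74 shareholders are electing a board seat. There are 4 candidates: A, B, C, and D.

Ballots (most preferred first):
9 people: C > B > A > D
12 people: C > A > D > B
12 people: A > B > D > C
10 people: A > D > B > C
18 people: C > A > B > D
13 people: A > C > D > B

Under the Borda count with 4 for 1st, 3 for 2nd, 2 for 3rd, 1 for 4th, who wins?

A

A: 9×2 + 12×3 + 12×4 + 10×4 + 18×3 + 13×4 = 248
B: 9×3 + 12×1 + 12×3 + 10×2 + 18×2 + 13×1 = 144
C: 9×4 + 12×4 + 12×1 + 10×1 + 18×4 + 13×3 = 217
D: 9×1 + 12×2 + 12×2 + 10×3 + 18×1 + 13×2 = 131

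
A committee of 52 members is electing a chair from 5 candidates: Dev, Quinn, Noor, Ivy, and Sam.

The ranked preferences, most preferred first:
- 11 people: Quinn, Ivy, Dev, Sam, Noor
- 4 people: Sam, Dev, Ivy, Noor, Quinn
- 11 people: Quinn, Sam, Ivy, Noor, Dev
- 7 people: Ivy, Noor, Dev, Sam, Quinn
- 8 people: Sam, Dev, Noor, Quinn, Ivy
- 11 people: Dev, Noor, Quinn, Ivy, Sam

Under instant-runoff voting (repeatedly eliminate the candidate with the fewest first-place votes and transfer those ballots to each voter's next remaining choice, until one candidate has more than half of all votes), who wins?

Dev

Round 1: Dev 11, Quinn 22, Noor 0, Ivy 7, Sam 12. Noor eliminated.
Round 2: Dev 11, Quinn 22, Ivy 7, Sam 12. Ivy eliminated.
Round 3: Dev 18, Quinn 22, Sam 12. Sam eliminated.
Round 4: Dev 30, Quinn 22. Dev has a majority (≥27).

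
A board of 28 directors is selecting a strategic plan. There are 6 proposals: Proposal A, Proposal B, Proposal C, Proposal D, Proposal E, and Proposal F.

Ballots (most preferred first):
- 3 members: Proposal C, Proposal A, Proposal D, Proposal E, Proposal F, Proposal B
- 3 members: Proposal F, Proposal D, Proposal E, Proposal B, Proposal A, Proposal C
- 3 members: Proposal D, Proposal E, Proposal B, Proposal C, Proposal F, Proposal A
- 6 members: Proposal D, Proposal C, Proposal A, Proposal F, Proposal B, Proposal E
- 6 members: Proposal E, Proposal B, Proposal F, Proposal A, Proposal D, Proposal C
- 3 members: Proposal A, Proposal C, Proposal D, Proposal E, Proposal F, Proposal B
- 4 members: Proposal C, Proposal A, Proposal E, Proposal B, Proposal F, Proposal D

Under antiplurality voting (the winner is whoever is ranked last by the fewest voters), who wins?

Last-place votes: Proposal A 3, Proposal B 6, Proposal C 9, Proposal D 4, Proposal E 6, Proposal F 0.

Proposal F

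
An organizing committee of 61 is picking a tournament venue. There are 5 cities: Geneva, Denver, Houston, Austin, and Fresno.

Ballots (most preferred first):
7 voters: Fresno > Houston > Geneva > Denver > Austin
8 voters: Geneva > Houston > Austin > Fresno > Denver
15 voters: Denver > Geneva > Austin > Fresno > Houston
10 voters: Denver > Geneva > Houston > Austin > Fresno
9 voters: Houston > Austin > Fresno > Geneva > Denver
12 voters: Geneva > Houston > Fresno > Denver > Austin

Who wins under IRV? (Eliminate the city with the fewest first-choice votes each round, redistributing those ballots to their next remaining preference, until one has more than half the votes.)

Geneva

Round 1: Geneva 20, Denver 25, Houston 9, Austin 0, Fresno 7. Austin eliminated.
Round 2: Geneva 20, Denver 25, Houston 9, Fresno 7. Fresno eliminated.
Round 3: Geneva 20, Denver 25, Houston 16. Houston eliminated.
Round 4: Geneva 36, Denver 25. Geneva has a majority (≥31).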